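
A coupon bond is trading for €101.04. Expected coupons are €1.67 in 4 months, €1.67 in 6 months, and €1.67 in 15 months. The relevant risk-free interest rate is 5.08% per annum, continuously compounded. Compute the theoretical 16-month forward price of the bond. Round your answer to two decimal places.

€102.94

PV(coupons) I = 1.67·e^(−0.0508·4/12) + 1.67·e^(−0.0508·6/12) + 1.67·e^(−0.0508·15/12)
I = 1.6420 + 1.6281 + 1.5673 = 4.8374
F = (S − I)·e^(rT) = (101.04 − 4.8374) · e^(0.0508·16/12)
= 96.2026 · e^0.067733 = 96.2026 × 1.070080 = €102.94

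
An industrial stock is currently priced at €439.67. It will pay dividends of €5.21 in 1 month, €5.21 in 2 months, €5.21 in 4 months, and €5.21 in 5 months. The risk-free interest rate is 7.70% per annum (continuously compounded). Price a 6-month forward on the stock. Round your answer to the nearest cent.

€435.68

PV(dividends) I = 5.21·e^(−0.0770·1/12) + 5.21·e^(−0.0770·2/12) + 5.21·e^(−0.0770·4/12) + 5.21·e^(−0.0770·5/12)
I = 5.1767 + 5.1436 + 5.0780 + 5.0455 = 20.4438
F = (S − I)·e^(rT) = (439.67 − 20.4438) · e^(0.0770·6/12)
= 419.2262 · e^0.038500 = 419.2262 × 1.039251 = €435.68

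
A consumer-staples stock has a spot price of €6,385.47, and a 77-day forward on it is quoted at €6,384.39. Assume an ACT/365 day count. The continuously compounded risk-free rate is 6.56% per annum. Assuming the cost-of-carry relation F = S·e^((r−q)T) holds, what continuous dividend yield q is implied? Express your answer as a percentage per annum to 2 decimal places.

From F = S·e^((r−q)T): (r − q) = ln(F/S)/T
ln(6384.39/6385.47) = ln(0.999831) = -0.000169
(r − q) = -0.000169 / (77/365) = -0.000801
q = r − ln(F/S)/T = 0.0656 + 0.000801 = 0.066401
q = 6.64%

6.64%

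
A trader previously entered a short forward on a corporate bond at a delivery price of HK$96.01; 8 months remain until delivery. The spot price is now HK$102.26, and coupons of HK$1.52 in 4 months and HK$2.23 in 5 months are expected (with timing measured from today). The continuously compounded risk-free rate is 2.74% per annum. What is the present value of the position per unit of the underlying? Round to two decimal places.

PV(remaining coupons) I = 1.52·e^(−0.0274·4/12) + 2.23·e^(−0.0274·5/12) = 3.7109
Current forward F = (S − I)·e^(rT) = (102.26 − 3.7109)·e^(0.0274·8/12) = 98.5491 × 1.018435 = 100.3659
Value (long) = (F − K)·e^(−rT) = (100.3659 − 96.01) × 0.981899 = 4.2771
Short position value = −(long value) = -HK$4.28

-HK$4.28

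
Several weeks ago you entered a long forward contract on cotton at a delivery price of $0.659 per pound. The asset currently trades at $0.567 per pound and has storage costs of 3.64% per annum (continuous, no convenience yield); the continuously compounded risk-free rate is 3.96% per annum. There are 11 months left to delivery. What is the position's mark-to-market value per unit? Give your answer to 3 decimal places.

-$0.049 per pound

Current fair forward for the remaining 11 months: F = S·e^((r + u)·T), (r + u) = 0.0396 + 0.0364 = 0.0760
F = 0.567 · e^(0.0760 × 11/12) = 0.567 × 1.072151 = 0.6079
Value of long forward = (F − K)·e^(−rT) = (0.6079 − 0.659) · e^(−0.0396·11/12)
= -0.0511 × 0.964351 = -0.049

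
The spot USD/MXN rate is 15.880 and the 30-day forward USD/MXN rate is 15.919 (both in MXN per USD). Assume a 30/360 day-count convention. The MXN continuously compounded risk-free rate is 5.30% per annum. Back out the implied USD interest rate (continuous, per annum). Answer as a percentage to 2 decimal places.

F = S·e^((r_MXN − r_USD)T) ⇒ r_USD = r_MXN − ln(F/S)/T
ln(15.919/15.880) = 0.002453; /(30/360) = 0.029436
r_USD = 0.0530 − 0.029436 = 0.023564
r_USD = 2.36%

2.36%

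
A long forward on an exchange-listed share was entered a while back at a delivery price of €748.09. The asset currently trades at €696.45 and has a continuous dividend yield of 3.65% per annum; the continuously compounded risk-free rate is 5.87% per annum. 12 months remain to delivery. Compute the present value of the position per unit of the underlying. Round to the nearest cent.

Current fair forward for the remaining 12 months: F = S·e^((r − q)·T), (r − q) = 0.0587 − 0.0365 = 0.0222
F = 696.45 · e^(0.0222 × 12/12) = 696.45 × 1.022448 = 712.0839
Value of long forward = (F − K)·e^(−rT) = (712.0839 − 748.09) · e^(−0.0587·12/12)
= -36.0061 × 0.942990 = -33.95

-€33.95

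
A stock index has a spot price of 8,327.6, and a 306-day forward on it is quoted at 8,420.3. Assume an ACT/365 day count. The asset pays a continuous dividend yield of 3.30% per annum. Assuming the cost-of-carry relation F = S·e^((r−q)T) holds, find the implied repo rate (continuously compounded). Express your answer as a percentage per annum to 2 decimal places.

From F = S·e^((r−q)T): (r − q) = ln(F/S)/T
ln(8420.3/8327.6) = ln(1.011132) = 0.011070
(r − q) = 0.011070 / (306/365) = 0.013204
r = ln(F/S)/T + q = 0.013204 + 0.0330 = 0.046204
r = 4.62%

4.62%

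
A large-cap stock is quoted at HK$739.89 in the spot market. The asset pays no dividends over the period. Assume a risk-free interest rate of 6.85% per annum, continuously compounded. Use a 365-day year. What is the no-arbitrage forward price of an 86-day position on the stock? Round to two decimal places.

F = S·e^(rT) = 739.89 · e^(0.0685 × 86/365)
= 739.89 · e^0.016140 = 739.89 × 1.016271
F = HK$751.93

HK$751.93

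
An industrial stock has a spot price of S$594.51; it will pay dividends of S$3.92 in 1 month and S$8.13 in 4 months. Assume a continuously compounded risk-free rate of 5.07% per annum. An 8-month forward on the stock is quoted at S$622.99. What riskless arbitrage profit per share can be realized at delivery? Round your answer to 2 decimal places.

PV(dividends) I = 3.92·e^(−0.0507·1/12) + 8.13·e^(−0.0507·4/12) = 11.8972
Fair forward F* = (S − I)·e^(rT) = (594.51 − 11.8972)·e^0.033800 = 582.6128 × 1.034378 = 602.6419
Market S$622.99 > fair 602.6419: forward overpriced → cash-and-carry (borrow at r, buy the stock and collect the dividends, short the forward).
Profit at T = |F_mkt − F*| = |622.99 − 602.6419| = S$20.35 per share

S$20.35 per share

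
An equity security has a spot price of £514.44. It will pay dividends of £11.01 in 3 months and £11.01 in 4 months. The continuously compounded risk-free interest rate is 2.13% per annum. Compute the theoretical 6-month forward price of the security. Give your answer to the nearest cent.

£497.83

PV(dividends) I = 11.01·e^(−0.0213·3/12) + 11.01·e^(−0.0213·4/12)
I = 10.9515 + 10.9321 = 21.8836
F = (S − I)·e^(rT) = (514.44 − 21.8836) · e^(0.0213·6/12)
= 492.5564 · e^0.010650 = 492.5564 × 1.010707 = £497.83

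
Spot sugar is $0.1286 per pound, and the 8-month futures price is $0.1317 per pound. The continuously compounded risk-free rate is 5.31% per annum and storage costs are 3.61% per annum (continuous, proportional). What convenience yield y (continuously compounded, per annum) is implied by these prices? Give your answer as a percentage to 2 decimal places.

5.35%

F = S·e^((r+u−y)T) ⇒ (r+u−y) = ln(F/S)/T
ln(0.1317/0.1286) = 0.023820; /T ⇒ 0.035730
y = r + u − ln(F/S)/T = 0.0531 + 0.0361 − 0.035730 = 0.053470
y = 5.35%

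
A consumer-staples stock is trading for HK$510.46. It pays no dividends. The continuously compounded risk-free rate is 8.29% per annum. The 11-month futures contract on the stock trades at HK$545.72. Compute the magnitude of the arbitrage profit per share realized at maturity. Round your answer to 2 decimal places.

HK$5.04 per share

Fair futures: F* = S·e^(carry·T), with carry = r = 0.0829
F* = 510.46 · e^(0.0829 × 11/12) = 510.46 · e^0.075992 = 510.46 × 1.078954 = HK$550.7629
Market HK$545.72 < fair HK$550.7629: forward underpriced → reverse cash-and-carry (short spot, go long the forward).
At maturity, profit = |F_mkt − F*| = |545.72 − 550.7629| = HK$5.04 per share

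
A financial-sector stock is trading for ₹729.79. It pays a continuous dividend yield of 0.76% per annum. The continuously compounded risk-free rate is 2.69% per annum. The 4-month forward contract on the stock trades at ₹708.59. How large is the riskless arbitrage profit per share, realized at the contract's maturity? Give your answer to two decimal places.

Fair forward: F* = S·e^(carry·T), with carry = (r − q) = 0.0269 − 0.0076 = 0.0193
F* = 729.79 · e^(0.0193 × 4/12) = 729.79 · e^0.006433 = 729.79 × 1.006454 = ₹734.5001
Market ₹708.59 < fair ₹734.5001: forward underpriced → reverse cash-and-carry (short spot, go long the forward).
At maturity, profit = |F_mkt − F*| = |708.59 − 734.5001| = ₹25.91 per share

₹25.91 per share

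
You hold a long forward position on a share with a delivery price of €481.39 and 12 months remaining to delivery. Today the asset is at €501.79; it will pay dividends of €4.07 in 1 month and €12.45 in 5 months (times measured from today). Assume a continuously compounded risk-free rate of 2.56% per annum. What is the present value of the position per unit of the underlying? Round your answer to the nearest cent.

€16.19

PV(remaining dividends) I = 4.07·e^(−0.0256·1/12) + 12.45·e^(−0.0256·5/12) = 16.3792
Current forward F = (S − I)·e^(rT) = (501.79 − 16.3792)·e^(0.0256·12/12) = 485.4108 × 1.025930 = 497.9975
Value (long) = (F − K)·e^(−rT) = (497.9975 − 481.39) × 0.974725 = 16.1877
Value = €16.19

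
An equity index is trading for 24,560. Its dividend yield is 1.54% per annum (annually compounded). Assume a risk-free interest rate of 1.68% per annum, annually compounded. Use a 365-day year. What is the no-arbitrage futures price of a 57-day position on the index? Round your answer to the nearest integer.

F = S · (1+r)^T / (1+q)^T
= 24560 × 1.002605 / 1.002389 = 24560 × 1.000215
F = 24,565

24,565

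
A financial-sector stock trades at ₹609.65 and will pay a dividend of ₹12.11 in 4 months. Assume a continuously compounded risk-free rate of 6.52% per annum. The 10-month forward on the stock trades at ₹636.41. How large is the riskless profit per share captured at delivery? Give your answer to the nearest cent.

₹5.23 per share

PV(dividends) I = 12.11·e^(−0.0652·4/12) = 11.8496
Fair forward F* = (S − I)·e^(rT) = (609.65 − 11.8496)·e^0.054333 = 597.8004 × 1.055836 = 631.1792
Market ₹636.41 > fair 631.1792: forward overpriced → cash-and-carry (borrow at r, buy the stock and collect the dividends, short the forward).
Profit at T = |F_mkt − F*| = |636.41 − 631.1792| = ₹5.23 per share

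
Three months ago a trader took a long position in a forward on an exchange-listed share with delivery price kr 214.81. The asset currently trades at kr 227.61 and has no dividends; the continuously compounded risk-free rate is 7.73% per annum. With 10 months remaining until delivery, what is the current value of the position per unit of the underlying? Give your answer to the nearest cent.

kr 26.20

Current fair forward for the remaining 10 months: F = S·e^(r·T), r = 0.0773
F = 227.61 · e^(0.0773 × 10/12) = 227.61 × 1.066537 = 242.7545
Value of long forward = (F − K)·e^(−rT) = (242.7545 − 214.81) · e^(−0.0773·10/12)
= 27.9445 × 0.937614 = 26.20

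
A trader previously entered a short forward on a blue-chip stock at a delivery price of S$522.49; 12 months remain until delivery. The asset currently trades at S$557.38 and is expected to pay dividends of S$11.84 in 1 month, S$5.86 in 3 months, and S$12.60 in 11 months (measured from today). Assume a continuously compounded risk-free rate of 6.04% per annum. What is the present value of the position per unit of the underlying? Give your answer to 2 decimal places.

PV(remaining dividends) I = 11.84·e^(−0.0604·1/12) + 5.86·e^(−0.0604·3/12) + 12.60·e^(−0.0604·11/12) = 29.4741
Current forward F = (S − I)·e^(rT) = (557.38 − 29.4741)·e^(0.0604·12/12) = 527.9059 × 1.062261 = 560.7738
Value (long) = (F − K)·e^(−rT) = (560.7738 − 522.49) × 0.941388 = 36.0399
Short position value = −(long value) = -S$36.04

-S$36.04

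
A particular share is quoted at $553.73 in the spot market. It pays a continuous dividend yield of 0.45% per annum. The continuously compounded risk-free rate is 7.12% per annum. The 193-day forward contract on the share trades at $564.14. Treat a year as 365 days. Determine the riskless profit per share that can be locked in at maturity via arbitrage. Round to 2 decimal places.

Fair forward: F* = S·e^(carry·T), with carry = (r − q) = 0.0712 − 0.0045 = 0.0667
F* = 553.73 · e^(0.0667 × 193/365) = 553.73 · e^0.035269 = 553.73 × 1.035898 = $573.6078
Market $564.14 < fair $573.6078: forward underpriced → reverse cash-and-carry (short spot, go long the forward).
At maturity, profit = |F_mkt − F*| = |564.14 − 573.6078| = $9.47 per share

$9.47 per share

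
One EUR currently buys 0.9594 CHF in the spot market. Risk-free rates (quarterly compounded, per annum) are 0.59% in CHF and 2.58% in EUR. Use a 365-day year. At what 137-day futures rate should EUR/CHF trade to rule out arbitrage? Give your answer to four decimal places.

0.9523

By covered interest parity, F = S · (1+r_CHF/4)^(4T) / (1+r_EUR/4)^(4T)
= 0.9594 × 1.002215 / 1.009699 = 0.9594 × 0.992588
F = 0.9523 CHF per EUR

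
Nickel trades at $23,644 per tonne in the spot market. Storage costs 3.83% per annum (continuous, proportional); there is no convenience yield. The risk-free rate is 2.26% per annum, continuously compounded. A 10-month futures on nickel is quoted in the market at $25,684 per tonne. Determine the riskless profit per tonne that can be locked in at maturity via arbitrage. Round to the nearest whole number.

Fair futures: F* = S·e^(carry·T), with carry = (r + u) = 0.0226 + 0.0383 = 0.0609
F* = 23644 · e^(0.0609 × 10/12) = 23644 · e^0.050750 = 23644 × 1.052060 = $24874.9066
Market $25684 > fair $24874.9066: forward overpriced → cash-and-carry (buy spot, short the forward).
At maturity, profit = |F_mkt − F*| = |25684 − 24874.9066| = $809 per tonne

$809 per tonne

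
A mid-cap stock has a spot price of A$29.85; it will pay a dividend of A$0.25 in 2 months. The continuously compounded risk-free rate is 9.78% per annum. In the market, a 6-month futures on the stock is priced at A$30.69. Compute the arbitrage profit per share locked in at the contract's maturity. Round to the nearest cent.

A$0.40 per share

PV(dividends) I = 0.25·e^(−0.0978·2/12) = 0.2460
Fair futures F* = (S − I)·e^(rT) = (29.85 − 0.2460)·e^0.048900 = 29.6040 × 1.050115 = 31.0876
Market A$30.69 < fair 31.0876: forward underpriced → reverse cash-and-carry (short the stock, invest proceeds at r, pay the dividends, go long the forward).
Profit at T = |F_mkt − F*| = |30.69 − 31.0876| = A$0.40 per share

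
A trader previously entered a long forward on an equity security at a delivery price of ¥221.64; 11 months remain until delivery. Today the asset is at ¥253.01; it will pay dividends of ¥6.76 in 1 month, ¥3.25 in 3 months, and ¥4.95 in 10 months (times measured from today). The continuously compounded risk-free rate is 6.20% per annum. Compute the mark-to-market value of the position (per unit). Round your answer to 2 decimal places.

¥28.99

PV(remaining dividends) I = 6.76·e^(−0.0620·1/12) + 3.25·e^(−0.0620·3/12) + 4.95·e^(−0.0620·10/12) = 14.6259
Current forward F = (S − I)·e^(rT) = (253.01 − 14.6259)·e^(0.0620·11/12) = 238.3841 × 1.058479 = 252.3246
Value (long) = (F − K)·e^(−rT) = (252.3246 − 221.64) × 0.944752 = 28.9893
Value = ¥28.99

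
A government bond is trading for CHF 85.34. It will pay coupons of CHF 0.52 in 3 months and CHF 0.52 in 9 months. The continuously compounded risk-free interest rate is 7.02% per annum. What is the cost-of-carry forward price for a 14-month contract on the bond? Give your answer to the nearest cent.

PV(coupons) I = 0.52·e^(−0.0702·3/12) + 0.52·e^(−0.0702·9/12)
I = 0.5110 + 0.4933 = 1.0043
F = (S − I)·e^(rT) = (85.34 − 1.0043) · e^(0.0702·14/12)
= 84.3357 · e^0.081900 = 84.3357 × 1.085347 = CHF 91.53

CHF 91.53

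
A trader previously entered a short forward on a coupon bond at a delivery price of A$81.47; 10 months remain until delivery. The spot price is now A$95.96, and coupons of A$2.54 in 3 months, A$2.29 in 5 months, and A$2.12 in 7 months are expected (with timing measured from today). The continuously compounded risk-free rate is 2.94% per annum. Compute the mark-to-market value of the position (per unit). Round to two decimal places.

-A$9.59

PV(remaining coupons) I = 2.54·e^(−0.0294·3/12) + 2.29·e^(−0.0294·5/12) + 2.12·e^(−0.0294·7/12) = 6.8675
Current forward F = (S − I)·e^(rT) = (95.96 − 6.8675)·e^(0.0294·10/12) = 89.0925 × 1.024803 = 91.3023
Value (long) = (F − K)·e^(−rT) = (91.3023 − 81.47) × 0.975798 = 9.5943
Short position value = −(long value) = -A$9.59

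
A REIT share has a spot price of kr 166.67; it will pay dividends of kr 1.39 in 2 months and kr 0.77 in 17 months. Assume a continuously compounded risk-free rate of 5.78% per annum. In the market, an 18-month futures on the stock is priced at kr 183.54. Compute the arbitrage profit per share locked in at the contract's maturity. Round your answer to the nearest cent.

PV(dividends) I = 1.39·e^(−0.0578·2/12) + 0.77·e^(−0.0578·17/12) = 2.0861
Fair futures F* = (S − I)·e^(rT) = (166.67 − 2.0861)·e^0.086700 = 164.5839 × 1.090569 = 179.4901
Market kr 183.54 > fair 179.4901: forward overpriced → cash-and-carry (borrow at r, buy the stock and collect the dividends, short the forward).
Profit at T = |F_mkt − F*| = |183.54 − 179.4901| = kr 4.05 per share

kr 4.05 per share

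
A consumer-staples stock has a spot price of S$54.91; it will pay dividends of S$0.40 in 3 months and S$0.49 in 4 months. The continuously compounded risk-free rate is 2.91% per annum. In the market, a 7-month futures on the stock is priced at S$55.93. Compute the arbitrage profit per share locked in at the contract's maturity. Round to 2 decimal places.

S$0.98 per share

PV(dividends) I = 0.40·e^(−0.0291·3/12) + 0.49·e^(−0.0291·4/12) = 0.8824
Fair futures F* = (S − I)·e^(rT) = (54.91 − 0.8824)·e^0.016975 = 54.0276 × 1.017120 = 54.9526
Market S$55.93 > fair 54.9526: forward overpriced → cash-and-carry (borrow at r, buy the stock and collect the dividends, short the forward).
Profit at T = |F_mkt − F*| = |55.93 − 54.9526| = S$0.98 per share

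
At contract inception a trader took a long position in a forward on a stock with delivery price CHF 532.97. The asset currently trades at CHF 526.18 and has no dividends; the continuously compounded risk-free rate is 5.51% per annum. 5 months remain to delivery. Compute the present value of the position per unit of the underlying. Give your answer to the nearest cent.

Current fair forward for the remaining 5 months: F = S·e^(r·T), r = 0.0551
F = 526.18 · e^(0.0551 × 5/12) = 526.18 × 1.023224 = 538.4000
Value of long forward = (F − K)·e^(−rT) = (538.4000 − 532.97) · e^(−0.0551·5/12)
= 5.4300 × 0.977303 = 5.31

CHF 5.31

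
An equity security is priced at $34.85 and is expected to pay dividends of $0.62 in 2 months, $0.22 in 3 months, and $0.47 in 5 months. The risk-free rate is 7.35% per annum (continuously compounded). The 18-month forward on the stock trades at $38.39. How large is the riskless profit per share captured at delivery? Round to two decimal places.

$0.91 per share

PV(dividends) I = 0.62·e^(−0.0735·2/12) + 0.22·e^(−0.0735·3/12) + 0.47·e^(−0.0735·5/12) = 1.2843
Fair forward F* = (S − I)·e^(rT) = (34.85 − 1.2843)·e^0.110250 = 33.5657 × 1.116557 = 37.4780
Market $38.39 > fair 37.4780: forward overpriced → cash-and-carry (borrow at r, buy the stock and collect the dividends, short the forward).
Profit at T = |F_mkt − F*| = |38.39 − 37.4780| = $0.91 per share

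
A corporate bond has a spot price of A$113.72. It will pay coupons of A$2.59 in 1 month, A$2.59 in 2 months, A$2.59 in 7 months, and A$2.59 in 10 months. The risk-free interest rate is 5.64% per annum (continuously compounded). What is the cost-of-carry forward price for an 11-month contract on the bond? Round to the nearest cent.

A$109.10

PV(coupons) I = 2.59·e^(−0.0564·1/12) + 2.59·e^(−0.0564·2/12) + 2.59·e^(−0.0564·7/12) + 2.59·e^(−0.0564·10/12)
I = 2.5779 + 2.5658 + 2.5062 + 2.4711 = 10.1210
F = (S − I)·e^(rT) = (113.72 − 10.1210) · e^(0.0564·11/12)
= 103.5990 · e^0.051700 = 103.5990 × 1.053060 = A$109.10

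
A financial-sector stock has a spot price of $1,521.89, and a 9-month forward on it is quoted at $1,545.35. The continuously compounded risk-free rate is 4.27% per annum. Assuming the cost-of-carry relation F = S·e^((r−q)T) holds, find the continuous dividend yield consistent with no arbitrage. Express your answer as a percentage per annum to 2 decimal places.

2.23%

From F = S·e^((r−q)T): (r − q) = ln(F/S)/T
ln(1545.35/1521.89) = ln(1.015415) = 0.015297
(r − q) = 0.015297 / (9/12) = 0.020396
q = r − ln(F/S)/T = 0.0427 − 0.020396 = 0.022304
q = 2.23%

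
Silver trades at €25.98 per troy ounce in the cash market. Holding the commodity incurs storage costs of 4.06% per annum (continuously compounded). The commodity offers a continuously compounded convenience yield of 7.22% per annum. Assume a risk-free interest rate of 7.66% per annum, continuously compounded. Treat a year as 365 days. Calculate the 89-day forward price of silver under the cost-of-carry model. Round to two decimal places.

€26.27 per troy ounce

Net carry = r + u − y = 0.0766 + 0.0406 − 0.0722 = 0.0450
F = S·e^((r+u−y)T) = 25.98 · e^(0.0450 × 89/365) = 25.98 · e^0.010973
= 25.98 × 1.011033 = €26.27 per troy ounce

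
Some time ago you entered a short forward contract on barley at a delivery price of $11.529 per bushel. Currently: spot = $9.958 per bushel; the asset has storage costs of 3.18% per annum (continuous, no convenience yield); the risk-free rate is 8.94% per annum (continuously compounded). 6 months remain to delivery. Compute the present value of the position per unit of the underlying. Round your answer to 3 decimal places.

$0.907 per bushel

Current fair forward for the remaining 6 months: F = S·e^((r + u)·T), (r + u) = 0.0894 + 0.0318 = 0.1212
F = 9.958 · e^(0.1212 × 6/12) = 9.958 × 1.062474 = 10.5801
Value of long forward = (F − K)·e^(−rT) = (10.5801 − 11.529) · e^(−0.0894·6/12)
= -0.9489 × 0.956284 = -0.907
Short position value = −(long value) = $0.907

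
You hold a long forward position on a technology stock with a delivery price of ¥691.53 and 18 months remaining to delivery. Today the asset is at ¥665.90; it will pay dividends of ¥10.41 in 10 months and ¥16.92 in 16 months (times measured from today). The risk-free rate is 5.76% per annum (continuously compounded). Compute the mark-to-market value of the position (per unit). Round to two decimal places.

¥6.02

PV(remaining dividends) I = 10.41·e^(−0.0576·10/12) + 16.92·e^(−0.0576·16/12) = 25.5913
Current forward F = (S − I)·e^(rT) = (665.90 − 25.5913)·e^(0.0576·18/12) = 640.3087 × 1.090242 = 698.0914
Value (long) = (F − K)·e^(−rT) = (698.0914 − 691.53) × 0.917227 = 6.0183
Value = ¥6.02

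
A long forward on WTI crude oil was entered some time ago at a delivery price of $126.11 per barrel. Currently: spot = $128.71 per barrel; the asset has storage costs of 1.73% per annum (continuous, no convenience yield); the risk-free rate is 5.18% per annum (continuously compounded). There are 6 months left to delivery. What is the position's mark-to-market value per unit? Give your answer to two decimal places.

$6.94 per barrel

Current fair forward for the remaining 6 months: F = S·e^((r + u)·T), (r + u) = 0.0518 + 0.0173 = 0.0691
F = 128.71 · e^(0.0691 × 6/12) = 128.71 × 1.035154 = 133.2347
Value of long forward = (F − K)·e^(−rT) = (133.2347 − 126.11) · e^(−0.0518·6/12)
= 7.1247 × 0.974433 = 6.94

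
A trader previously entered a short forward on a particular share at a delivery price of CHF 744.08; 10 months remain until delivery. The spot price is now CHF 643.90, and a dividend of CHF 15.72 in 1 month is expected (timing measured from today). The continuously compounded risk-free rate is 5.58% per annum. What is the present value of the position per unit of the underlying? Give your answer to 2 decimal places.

CHF 82.02

PV(remaining dividends) I = 15.72·e^(−0.0558·1/12) = 15.6471
Current forward F = (S − I)·e^(rT) = (643.90 − 15.6471)·e^(0.0558·10/12) = 628.2529 × 1.047598 = 658.1565
Value (long) = (F − K)·e^(−rT) = (658.1565 − 744.08) × 0.954565 = -82.0196
Short position value = −(long value) = CHF 82.02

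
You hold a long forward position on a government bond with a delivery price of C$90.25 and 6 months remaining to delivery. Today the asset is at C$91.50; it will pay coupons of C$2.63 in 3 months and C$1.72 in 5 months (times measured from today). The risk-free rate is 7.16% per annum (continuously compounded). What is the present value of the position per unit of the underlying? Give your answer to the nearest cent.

C$0.17

PV(remaining coupons) I = 2.63·e^(−0.0716·3/12) + 1.72·e^(−0.0716·5/12) = 4.2528
Current forward F = (S − I)·e^(rT) = (91.50 − 4.2528)·e^(0.0716·6/12) = 87.2472 × 1.036449 = 90.4273
Value (long) = (F − K)·e^(−rT) = (90.4273 − 90.25) × 0.964833 = 0.1711
Value = C$0.17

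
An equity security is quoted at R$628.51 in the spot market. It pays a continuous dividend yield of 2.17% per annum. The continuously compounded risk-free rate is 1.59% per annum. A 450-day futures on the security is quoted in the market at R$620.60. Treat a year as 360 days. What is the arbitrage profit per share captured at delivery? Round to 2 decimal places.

R$3.37 per share

Fair futures: F* = S·e^(carry·T), with carry = (r − q) = 0.0159 − 0.0217 = -0.0058
F* = 628.51 · e^(-0.0058 × 450/360) = 628.51 · e^-0.007250 = 628.51 × 0.992776 = R$623.9696
Market R$620.60 < fair R$623.9696: forward underpriced → reverse cash-and-carry (short spot, go long the forward).
At maturity, profit = |F_mkt − F*| = |620.60 − 623.9696| = R$3.37 per share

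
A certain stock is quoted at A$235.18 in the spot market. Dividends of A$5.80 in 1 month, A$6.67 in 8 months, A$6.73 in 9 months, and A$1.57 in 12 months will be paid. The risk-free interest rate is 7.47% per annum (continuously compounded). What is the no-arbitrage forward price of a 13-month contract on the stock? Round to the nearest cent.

PV(dividends) I = 5.80·e^(−0.0747·1/12) + 6.67·e^(−0.0747·8/12) + 6.73·e^(−0.0747·9/12) + 1.57·e^(−0.0747·12/12)
I = 5.7640 + 6.3460 + 6.3633 + 1.4570 = 19.9303
F = (S − I)·e^(rT) = (235.18 − 19.9303) · e^(0.0747·13/12)
= 215.2497 · e^0.080925 = 215.2497 × 1.084290 = A$233.39

A$233.39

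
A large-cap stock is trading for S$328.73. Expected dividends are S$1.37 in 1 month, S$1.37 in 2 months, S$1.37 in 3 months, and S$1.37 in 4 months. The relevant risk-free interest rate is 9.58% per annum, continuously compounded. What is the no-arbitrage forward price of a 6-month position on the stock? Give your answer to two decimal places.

PV(dividends) I = 1.37·e^(−0.0958·1/12) + 1.37·e^(−0.0958·2/12) + 1.37·e^(−0.0958·3/12) + 1.37·e^(−0.0958·4/12)
I = 1.3591 + 1.3483 + 1.3376 + 1.3269 = 5.3719
F = (S − I)·e^(rT) = (328.73 − 5.3719) · e^(0.0958·6/12)
= 323.3581 · e^0.047900 = 323.3581 × 1.049066 = S$339.22

S$339.22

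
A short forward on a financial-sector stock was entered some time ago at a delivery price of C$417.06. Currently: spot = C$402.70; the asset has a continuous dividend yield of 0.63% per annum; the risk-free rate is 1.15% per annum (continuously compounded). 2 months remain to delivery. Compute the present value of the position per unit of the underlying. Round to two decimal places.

C$13.98

Current fair forward for the remaining 2 months: F = S·e^((r − q)·T), (r − q) = 0.0115 − 0.0063 = 0.0052
F = 402.70 · e^(0.0052 × 2/12) = 402.70 × 1.000867 = 403.0491
Value of long forward = (F − K)·e^(−rT) = (403.0491 − 417.06) · e^(−0.0115·2/12)
= -14.0109 × 0.998085 = -13.98
Short position value = −(long value) = C$13.98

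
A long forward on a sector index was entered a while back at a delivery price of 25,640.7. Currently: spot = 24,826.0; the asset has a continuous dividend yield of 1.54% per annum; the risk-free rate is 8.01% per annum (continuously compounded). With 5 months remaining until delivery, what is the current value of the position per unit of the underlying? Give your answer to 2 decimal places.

-131.85

Current fair forward for the remaining 5 months: F = S·e^((r − q)·T), (r − q) = 0.0801 − 0.0154 = 0.0647
F = 24826.0 · e^(0.0647 × 5/12) = 24826.0 × 1.02732500 = 25504.3705
Value of long forward = (F − K)·e^(−rT) = (25504.3705 − 25640.7) · e^(−0.0801·5/12)
= -136.3295 × 0.96717580 = -131.85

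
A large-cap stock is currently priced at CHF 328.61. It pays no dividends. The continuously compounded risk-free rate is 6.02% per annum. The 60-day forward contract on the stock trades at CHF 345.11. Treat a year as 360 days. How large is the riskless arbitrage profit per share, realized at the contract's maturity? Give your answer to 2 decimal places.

CHF 13.19 per share

Fair forward: F* = S·e^(carry·T), with carry = r = 0.0602
F* = 328.61 · e^(0.0602 × 60/360) = 328.61 · e^0.010033 = 328.61 × 1.010083 = CHF 331.9234
Market CHF 345.11 > fair CHF 331.9234: forward overpriced → cash-and-carry (buy spot, short the forward).
At maturity, profit = |F_mkt − F*| = |345.11 − 331.9234| = CHF 13.19 per share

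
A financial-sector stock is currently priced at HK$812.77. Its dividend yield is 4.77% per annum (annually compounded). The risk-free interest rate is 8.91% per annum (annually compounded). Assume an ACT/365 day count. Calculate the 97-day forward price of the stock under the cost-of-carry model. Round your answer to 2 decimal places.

HK$821.18

F = S · (1+r)^T / (1+q)^T
= 812.77 × 1.022942 / 1.012460 = 812.77 × 1.010353
F = HK$821.18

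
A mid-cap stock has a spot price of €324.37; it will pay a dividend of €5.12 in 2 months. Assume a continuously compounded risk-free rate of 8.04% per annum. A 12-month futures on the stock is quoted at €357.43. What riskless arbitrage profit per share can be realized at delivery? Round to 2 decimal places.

€11.38 per share

PV(dividends) I = 5.12·e^(−0.0804·2/12) = 5.0518
Fair futures F* = (S − I)·e^(rT) = (324.37 − 5.0518)·e^0.080400 = 319.3182 × 1.083720 = 346.0515
Market €357.43 > fair 346.0515: forward overpriced → cash-and-carry (borrow at r, buy the stock and collect the dividends, short the forward).
Profit at T = |F_mkt − F*| = |357.43 − 346.0515| = €11.38 per share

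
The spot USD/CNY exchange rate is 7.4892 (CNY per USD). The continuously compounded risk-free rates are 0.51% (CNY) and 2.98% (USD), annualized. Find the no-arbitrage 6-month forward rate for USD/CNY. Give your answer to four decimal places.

7.3973

F = S·e^((r_CNY − r_USD)T) = 7.4892 · e^((0.0051 − 0.0298) × 6/12)
= 7.4892 · e^-0.012350 = 7.4892 × 0.987726
F = 7.3973 CNY per USD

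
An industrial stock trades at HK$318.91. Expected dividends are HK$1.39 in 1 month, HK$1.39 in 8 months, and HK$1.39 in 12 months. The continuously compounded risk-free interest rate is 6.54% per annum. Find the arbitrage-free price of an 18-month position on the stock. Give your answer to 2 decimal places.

HK$347.35

PV(dividends) I = 1.39·e^(−0.0654·1/12) + 1.39·e^(−0.0654·8/12) + 1.39·e^(−0.0654·12/12)
I = 1.3824 + 1.3307 + 1.3020 = 4.0151
F = (S − I)·e^(rT) = (318.91 − 4.0151) · e^(0.0654·18/12)
= 314.8949 · e^0.098100 = 314.8949 × 1.103073 = HK$347.35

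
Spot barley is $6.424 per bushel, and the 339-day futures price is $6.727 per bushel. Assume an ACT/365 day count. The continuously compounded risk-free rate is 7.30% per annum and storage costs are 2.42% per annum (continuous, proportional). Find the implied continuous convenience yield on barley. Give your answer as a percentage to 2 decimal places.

F = S·e^((r+u−y)T) ⇒ (r+u−y) = ln(F/S)/T
ln(6.727/6.424) = 0.046088; /T ⇒ 0.049623
y = r + u − ln(F/S)/T = 0.0730 + 0.0242 − 0.049623 = 0.047577
y = 4.76%

4.76%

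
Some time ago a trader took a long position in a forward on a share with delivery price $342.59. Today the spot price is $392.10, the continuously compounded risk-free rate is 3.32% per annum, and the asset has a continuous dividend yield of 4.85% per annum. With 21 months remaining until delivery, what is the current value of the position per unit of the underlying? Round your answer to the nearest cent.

$36.94

Current fair forward for the remaining 21 months: F = S·e^((r − q)·T), (r − q) = 0.0332 − 0.0485 = -0.0153
F = 392.10 · e^(-0.0153 × 21/12) = 392.10 × 0.973580 = 381.7407
Value of long forward = (F − K)·e^(−rT) = (381.7407 − 342.59) · e^(−0.0332·21/12)
= 39.1507 × 0.943556 = 36.94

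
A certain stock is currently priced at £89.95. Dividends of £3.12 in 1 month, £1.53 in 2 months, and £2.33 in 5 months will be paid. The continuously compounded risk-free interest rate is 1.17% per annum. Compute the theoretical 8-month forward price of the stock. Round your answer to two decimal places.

PV(dividends) I = 3.12·e^(−0.0117·1/12) + 1.53·e^(−0.0117·2/12) + 2.33·e^(−0.0117·5/12)
I = 3.1170 + 1.5270 + 2.3187 = 6.9627
F = (S − I)·e^(rT) = (89.95 − 6.9627) · e^(0.0117·8/12)
= 82.9873 · e^0.007800 = 82.9873 × 1.007830 = £83.64

£83.64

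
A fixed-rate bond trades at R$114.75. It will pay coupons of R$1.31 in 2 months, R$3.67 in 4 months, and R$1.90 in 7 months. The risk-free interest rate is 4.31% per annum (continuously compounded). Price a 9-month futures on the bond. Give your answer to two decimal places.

R$111.53

PV(coupons) I = 1.31·e^(−0.0431·2/12) + 3.67·e^(−0.0431·4/12) + 1.90·e^(−0.0431·7/12)
I = 1.3006 + 3.6177 + 1.8528 = 6.7711
F = (S − I)·e^(rT) = (114.75 − 6.7711) · e^(0.0431·9/12)
= 107.9789 · e^0.032325 = 107.9789 × 1.032853 = R$111.53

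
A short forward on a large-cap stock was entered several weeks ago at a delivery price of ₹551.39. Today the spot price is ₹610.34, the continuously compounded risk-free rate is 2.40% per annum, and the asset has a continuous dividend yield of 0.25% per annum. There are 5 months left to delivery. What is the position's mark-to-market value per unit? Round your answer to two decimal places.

-₹63.80

Current fair forward for the remaining 5 months: F = S·e^((r − q)·T), (r − q) = 0.0240 − 0.0025 = 0.0215
F = 610.34 · e^(0.0215 × 5/12) = 610.34 × 1.008999 = 615.8324
Value of long forward = (F − K)·e^(−rT) = (615.8324 − 551.39) · e^(−0.0240·5/12)
= 64.4424 × 0.990050 = 63.80
Short position value = −(long value) = -₹63.80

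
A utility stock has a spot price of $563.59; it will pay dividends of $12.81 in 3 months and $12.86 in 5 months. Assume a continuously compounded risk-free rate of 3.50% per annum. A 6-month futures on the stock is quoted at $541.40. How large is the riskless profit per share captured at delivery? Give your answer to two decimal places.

PV(dividends) I = 12.81·e^(−0.0350·3/12) + 12.86·e^(−0.0350·5/12) = 25.3722
Fair futures F* = (S − I)·e^(rT) = (563.59 − 25.3722)·e^0.017500 = 538.2178 × 1.017654 = 547.7195
Market $541.40 < fair 547.7195: forward underpriced → reverse cash-and-carry (short the stock, invest proceeds at r, pay the dividends, go long the forward).
Profit at T = |F_mkt − F*| = |541.40 − 547.7195| = $6.32 per share

$6.32 per share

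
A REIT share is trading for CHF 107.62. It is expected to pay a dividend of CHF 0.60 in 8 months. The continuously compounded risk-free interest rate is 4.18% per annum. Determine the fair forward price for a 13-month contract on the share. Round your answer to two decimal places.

CHF 111.99

PV(dividends) I = 0.60·e^(−0.0418·8/12)
I = 0.5835
F = (S − I)·e^(rT) = (107.62 − 0.5835) · e^(0.0418·13/12)
= 107.0365 · e^0.045283 = 107.0365 × 1.046324 = CHF 111.99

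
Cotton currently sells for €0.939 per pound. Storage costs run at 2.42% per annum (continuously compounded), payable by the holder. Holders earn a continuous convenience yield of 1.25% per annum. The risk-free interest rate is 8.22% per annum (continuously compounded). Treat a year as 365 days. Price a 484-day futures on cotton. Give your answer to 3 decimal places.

Net carry = r + u − y = 0.0822 + 0.0242 − 0.0125 = 0.0939
F = S·e^((r+u−y)T) = 0.939 · e^(0.0939 × 484/365) = 0.939 · e^0.124514
= 0.939 × 1.132598 = €1.064 per pound

€1.064 per pound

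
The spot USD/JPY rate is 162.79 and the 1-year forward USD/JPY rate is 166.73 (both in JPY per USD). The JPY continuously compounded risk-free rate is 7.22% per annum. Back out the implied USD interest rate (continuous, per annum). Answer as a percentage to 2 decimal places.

4.83%

F = S·e^((r_JPY − r_USD)T) ⇒ r_USD = r_JPY − ln(F/S)/T
ln(166.73/162.79) = 0.023915; /(1) = 0.023915
r_USD = 0.0722 − 0.023915 = 0.048285
r_USD = 4.83%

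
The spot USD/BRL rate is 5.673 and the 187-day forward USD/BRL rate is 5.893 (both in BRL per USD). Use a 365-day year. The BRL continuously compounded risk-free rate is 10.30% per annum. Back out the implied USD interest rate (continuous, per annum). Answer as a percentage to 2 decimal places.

F = S·e^((r_BRL − r_USD)T) ⇒ r_USD = r_BRL − ln(F/S)/T
ln(5.893/5.673) = 0.038047; /(187/365) = 0.074263
r_USD = 0.1030 − 0.074263 = 0.028737
r_USD = 2.87%

2.87%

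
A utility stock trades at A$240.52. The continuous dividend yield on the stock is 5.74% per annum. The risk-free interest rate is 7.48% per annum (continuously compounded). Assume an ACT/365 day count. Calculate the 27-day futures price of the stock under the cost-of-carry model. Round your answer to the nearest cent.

A$240.83

F = S·e^((r − q)T) = 240.52 · e^((0.0748 − 0.0574) × 27/365)
= 240.52 · e^0.001287 = 240.52 × 1.001288
F = A$240.83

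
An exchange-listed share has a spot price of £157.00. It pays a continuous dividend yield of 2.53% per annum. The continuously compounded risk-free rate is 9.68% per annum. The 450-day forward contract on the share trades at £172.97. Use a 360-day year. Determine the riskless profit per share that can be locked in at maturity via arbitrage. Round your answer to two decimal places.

£1.29 per share

Fair forward: F* = S·e^(carry·T), with carry = (r − q) = 0.0968 − 0.0253 = 0.0715
F* = 157.00 · e^(0.0715 × 450/360) = 157.00 · e^0.089375 = 157.00 × 1.093491 = £171.6781
Market £172.97 > fair £171.6781: forward overpriced → cash-and-carry (buy spot, short the forward).
At maturity, profit = |F_mkt − F*| = |172.97 − 171.6781| = £1.29 per share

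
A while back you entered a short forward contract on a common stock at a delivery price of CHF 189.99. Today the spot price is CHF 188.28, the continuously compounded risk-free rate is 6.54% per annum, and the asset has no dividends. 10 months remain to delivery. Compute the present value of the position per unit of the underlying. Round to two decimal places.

Current fair forward for the remaining 10 months: F = S·e^(r·T), r = 0.0654
F = 188.28 · e^(0.0654 × 10/12) = 188.28 × 1.056012 = 198.8259
Value of long forward = (F − K)·e^(−rT) = (198.8259 − 189.99) · e^(−0.0654·10/12)
= 8.8359 × 0.946959 = 8.37
Short position value = −(long value) = -CHF 8.37

-CHF 8.37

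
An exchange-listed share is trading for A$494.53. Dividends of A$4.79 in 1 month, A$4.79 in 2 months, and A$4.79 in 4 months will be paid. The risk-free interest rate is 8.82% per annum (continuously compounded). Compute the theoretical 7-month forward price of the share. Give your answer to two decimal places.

PV(dividends) I = 4.79·e^(−0.0882·1/12) + 4.79·e^(−0.0882·2/12) + 4.79·e^(−0.0882·4/12)
I = 4.7549 + 4.7201 + 4.6512 = 14.1262
F = (S − I)·e^(rT) = (494.53 − 14.1262) · e^(0.0882·7/12)
= 480.4038 · e^0.051450 = 480.4038 × 1.052797 = A$505.77

A$505.77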